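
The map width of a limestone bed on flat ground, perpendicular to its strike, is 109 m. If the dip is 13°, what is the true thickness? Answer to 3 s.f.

True thickness t = w · sin(dip) = 109 × sin 13°
t = 109 × 0.2250 = 24.520 m

24.5 m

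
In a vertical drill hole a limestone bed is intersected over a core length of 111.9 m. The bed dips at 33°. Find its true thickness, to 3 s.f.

True thickness t = h · cos(dip) = 111.9 × cos 33°
t = 111.9 × 0.8387 = 93.847 m

93.8 m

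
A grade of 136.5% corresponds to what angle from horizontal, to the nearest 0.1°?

53.8°

tan θ = 136.5/100 = 1.3650
θ = arctan(1.3650) = 53.77°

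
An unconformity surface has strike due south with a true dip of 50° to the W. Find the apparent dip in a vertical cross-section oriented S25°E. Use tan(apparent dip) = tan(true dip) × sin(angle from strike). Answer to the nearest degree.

Angle between strike (due south) and section (S25°E): β = 25°.
tan(apparent dip) = tan 50° · sin 25° = 0.5037
apparent dip = arctan 0.5037 = 26.73°

27°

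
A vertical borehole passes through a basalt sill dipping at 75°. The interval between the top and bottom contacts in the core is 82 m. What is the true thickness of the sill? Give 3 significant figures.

21.2 m

True thickness t = h · cos(dip) = 82 × cos 75°
t = 82 × 0.2588 = 21.223 m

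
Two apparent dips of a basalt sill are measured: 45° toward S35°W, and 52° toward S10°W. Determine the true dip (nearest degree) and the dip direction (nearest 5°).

The two traces are lines in the plane: v₁ = (sin 215°·cos 45°, cos 215°·cos 45°, −sin 45°), v₂ = (sin 190°·cos 52°, cos 190°·cos 52°, −sin 52°).
Cross product v₁ × v₂ gives the pole to the plane: n ∝ (0.028, -0.244, 0.184).
tan δ = √(n_x²+n_y²)/n_z = 0.246/0.184, so δ = 53.2°.
Dip direction = atan2(0.028, -0.244) = 174° (azimuth of n's horizontal projection).

true dip 53°, dip direction 175°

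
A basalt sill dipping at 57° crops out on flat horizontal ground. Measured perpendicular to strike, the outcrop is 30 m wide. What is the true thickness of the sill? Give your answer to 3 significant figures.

True thickness t = w · sin(dip) = 30 × sin 57°
t = 30 × 0.8387 = 25.160 m

25.2 m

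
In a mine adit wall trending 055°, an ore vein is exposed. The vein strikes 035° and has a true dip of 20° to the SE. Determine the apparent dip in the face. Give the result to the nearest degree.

The strike is 035° and the section trends 055°; the acute angle between them is β = 20°.
tan α = tan 20° × sin 20° = 0.3640 × 0.3420 = 0.1245
α = arctan(0.1245) = 7.10°

7°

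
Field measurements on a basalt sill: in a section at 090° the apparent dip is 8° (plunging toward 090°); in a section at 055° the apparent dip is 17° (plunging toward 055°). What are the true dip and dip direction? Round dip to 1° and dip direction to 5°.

true dip 20°, dip direction 025°

Each apparent-dip line lies in the plane. As unit vectors (x east, y north, z up), v₁ plunges 8°→090° and v₂ plunges 17°→055°.
n = v₁ × v₂ = (0.076, 0.181, 0.543) (taken with n_z > 0).
True dip = arccos(n_z / |n|) = arccos(0.9406) = 19.8°.
The horizontal component of n points toward azimuth atan2(n_x, n_y) = 23°, the dip direction.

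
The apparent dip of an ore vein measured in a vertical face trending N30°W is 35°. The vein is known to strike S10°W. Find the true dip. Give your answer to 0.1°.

The section is 40° from the strike.
tan δ = tan α / sin β = tan 35° / sin 40° = 0.7002 / 0.6428 = 1.0893
δ = arctan(1.0893) = 47.45°

47.4°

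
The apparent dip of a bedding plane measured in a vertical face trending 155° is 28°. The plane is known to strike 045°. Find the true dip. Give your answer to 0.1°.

29.5°

The section is 70° from the strike.
tan(true dip) = tan 28° / sin 70° = 0.5658
true dip = arctan 0.5658 = 29.50°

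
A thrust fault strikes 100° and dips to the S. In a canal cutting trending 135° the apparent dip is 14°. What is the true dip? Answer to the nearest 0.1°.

The section is 35° from the strike.
tan(true dip) = tan 14° / sin 35° = 0.4347
δ = arctan(0.4347) = 23.49°

23.5°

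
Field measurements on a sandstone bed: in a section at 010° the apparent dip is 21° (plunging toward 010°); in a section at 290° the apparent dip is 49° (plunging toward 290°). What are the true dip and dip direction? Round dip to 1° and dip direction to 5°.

The two traces are lines in the plane: v₁ = (sin 10°·cos 21°, cos 10°·cos 21°, −sin 21°), v₂ = (sin 290°·cos 49°, cos 290°·cos 49°, −sin 49°).
Cross product v₁ × v₂ gives the pole to the plane: n ∝ (-0.613, 0.343, 0.603).
tan δ = √(n_x²+n_y²)/n_z = 0.703/0.603, so δ = 49.4°.
The horizontal component of n points toward azimuth atan2(n_x, n_y) = 299°, the dip direction.

true dip 49°, dip direction 300°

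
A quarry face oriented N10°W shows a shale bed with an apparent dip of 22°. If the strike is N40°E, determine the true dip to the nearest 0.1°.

The section is 50° from the strike.
tan(true dip) = tan 22° / sin 50° = 0.5274
true dip = arctan 0.5274 = 27.81°

27.8°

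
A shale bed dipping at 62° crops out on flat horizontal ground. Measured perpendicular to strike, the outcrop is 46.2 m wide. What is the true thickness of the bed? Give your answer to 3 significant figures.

40.8 m

True thickness t = w · sin(dip) = 46.2 × sin 62°
t = 46.2 × 0.8829 = 40.792 m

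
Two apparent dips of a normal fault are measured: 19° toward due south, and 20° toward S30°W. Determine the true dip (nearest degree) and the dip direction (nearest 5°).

Represent each trace as a vector plunging at its apparent dip toward its trend (east-north-up frame): v₁ = (0.000, -0.946, -0.326), v₂ = (-0.470, -0.814, -0.342).
The plane normal is n = v₁ × v₂ ∝ (-0.058, -0.153, 0.444).
tan δ = √(n_x²+n_y²)/n_z = 0.164/0.444, so δ = 20.2°.
Dip direction = atan2(-0.058, -0.153) = 201° (azimuth of n's horizontal projection).

true dip 20°, dip direction 200°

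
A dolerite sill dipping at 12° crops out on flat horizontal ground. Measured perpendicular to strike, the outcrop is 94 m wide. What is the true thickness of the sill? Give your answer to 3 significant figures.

19.5 m

True thickness t = w · sin(dip) = 94 × sin 12°
t = 94 × 0.2079 = 19.544 m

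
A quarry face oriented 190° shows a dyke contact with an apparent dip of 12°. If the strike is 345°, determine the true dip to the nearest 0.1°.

26.7°

The section is 25° from the strike.
tan δ = tan α / sin β = tan 12° / sin 25° = 0.2126 / 0.4226 = 0.5030
δ = arctan(0.5030) = 26.70°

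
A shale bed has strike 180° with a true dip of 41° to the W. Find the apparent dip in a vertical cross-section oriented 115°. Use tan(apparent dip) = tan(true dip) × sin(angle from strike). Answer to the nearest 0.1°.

Angle between strike (180°) and section (115°): β = 65°.
tan(apparent dip) = tan 41° · sin 65° = 0.7878
apparent dip = arctan 0.7878 = 38.23°

38.2°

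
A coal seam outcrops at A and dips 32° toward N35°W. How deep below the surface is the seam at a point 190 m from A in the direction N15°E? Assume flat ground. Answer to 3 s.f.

The hole lies 50° from the dip direction, so the down-dip offset is 190 × cos 50° = 122.13 m.
Depth = down-dip offset × tan(dip) = 122.13 × tan 32° = 122.13 × 0.6249
Depth = 76.32 m

76.3 m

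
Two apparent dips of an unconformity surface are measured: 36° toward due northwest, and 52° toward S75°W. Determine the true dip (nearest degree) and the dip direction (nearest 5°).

Each apparent-dip line lies in the plane. As unit vectors (x east, y north, z up), v₁ plunges 36°→due northwest and v₂ plunges 52°→S75°W.
The plane normal is n = v₁ × v₂ ∝ (-0.544, -0.101, 0.431).
True dip = arccos(n_z / |n|) = arccos(0.6145) = 52.1°.
Dip direction = azimuth of (n_x, n_y) = atan2(-0.544, -0.101) = 259°.

true dip 52°, dip direction 260°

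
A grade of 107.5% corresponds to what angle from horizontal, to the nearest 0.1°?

47.1°

tan θ = 107.5/100 = 1.0750
θ = arctan(1.0750) = 47.07°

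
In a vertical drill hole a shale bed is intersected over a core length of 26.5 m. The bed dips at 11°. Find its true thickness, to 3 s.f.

26.0 m

True thickness t = h · cos(dip) = 26.5 × cos 11°
t = 26.5 × 0.9816 = 26.013 m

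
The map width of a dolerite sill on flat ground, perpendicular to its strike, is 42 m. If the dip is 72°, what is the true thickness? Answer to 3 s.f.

39.9 m

True thickness t = w · sin(dip) = 42 × sin 72°
t = 42 × 0.9511 = 39.944 m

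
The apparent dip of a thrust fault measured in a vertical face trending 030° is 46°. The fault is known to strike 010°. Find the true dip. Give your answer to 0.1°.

β = acute angle between strike 010° and section 030° = 20°.
tan(true dip) = tan 46° / sin 20° = 3.0277
δ = arctan(3.0277) = 71.72°

71.7°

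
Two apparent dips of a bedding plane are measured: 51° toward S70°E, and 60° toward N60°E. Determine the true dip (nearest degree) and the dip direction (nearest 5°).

true dip 60°, dip direction 065°

Represent each trace as a vector plunging at its apparent dip toward its trend (east-north-up frame): v₁ = (0.591, -0.215, -0.777), v₂ = (0.433, 0.250, -0.866).
Cross product v₁ × v₂ gives the pole to the plane: n ∝ (0.381, 0.176, 0.241).
Dip δ = arctan(|n_h|/n_z) = arctan(0.419/0.241) = 60.1°.
The horizontal component of n points toward azimuth atan2(n_x, n_y) = 65°, the dip direction.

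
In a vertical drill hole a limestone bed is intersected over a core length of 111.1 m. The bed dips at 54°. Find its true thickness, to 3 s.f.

65.3 m

True thickness t = h · cos(dip) = 111.1 × cos 54°
t = 111.1 × 0.5878 = 65.303 m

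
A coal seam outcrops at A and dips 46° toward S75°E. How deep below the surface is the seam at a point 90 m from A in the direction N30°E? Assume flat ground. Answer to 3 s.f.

24.1 m

The hole lies 75° from the dip direction, so the down-dip offset is 90 × cos 75° = 23.29 m.
Depth = down-dip offset × tan(dip) = 23.29 × tan 46° = 23.29 × 1.0355
Depth = 24.12 m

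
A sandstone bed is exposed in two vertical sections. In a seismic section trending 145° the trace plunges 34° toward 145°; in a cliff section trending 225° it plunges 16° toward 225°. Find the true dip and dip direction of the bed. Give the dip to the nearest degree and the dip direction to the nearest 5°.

true dip 35°, dip direction 160°

Each apparent-dip line lies in the plane. As unit vectors (x east, y north, z up), v₁ plunges 34°→145° and v₂ plunges 16°→225°.
n = v₁ × v₂ = (0.193, -0.511, 0.785) (taken with n_z > 0).
Dip δ = arctan(|n_h|/n_z) = arctan(0.546/0.785) = 34.8°.
Dip direction = azimuth of (n_x, n_y) = atan2(0.193, -0.511) = 159°.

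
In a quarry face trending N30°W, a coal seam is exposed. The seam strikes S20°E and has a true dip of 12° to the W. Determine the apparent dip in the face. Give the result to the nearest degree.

The section lies 10° from the strike.
tan(apparent dip) = tan 12° · sin 10° = 0.0369
α = arctan(0.0369) = 2.11°

2°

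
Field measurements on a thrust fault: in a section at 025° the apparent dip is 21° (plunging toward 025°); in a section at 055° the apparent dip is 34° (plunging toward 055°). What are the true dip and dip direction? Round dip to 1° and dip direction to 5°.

true dip 38°, dip direction 085°

The two traces are lines in the plane: v₁ = (sin 25°·cos 21°, cos 25°·cos 21°, −sin 21°), v₂ = (sin 55°·cos 34°, cos 55°·cos 34°, −sin 34°).
Cross product v₁ × v₂ gives the pole to the plane: n ∝ (0.303, 0.023, 0.387).
True dip = arccos(n_z / |n|) = arccos(0.7868) = 38.1°.
The horizontal component of n points toward azimuth atan2(n_x, n_y) = 86°, the dip direction.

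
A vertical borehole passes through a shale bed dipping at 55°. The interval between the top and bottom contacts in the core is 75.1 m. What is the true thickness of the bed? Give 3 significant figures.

43.1 m

True thickness t = h · cos(dip) = 75.1 × cos 55°
t = 75.1 × 0.5736 = 43.076 m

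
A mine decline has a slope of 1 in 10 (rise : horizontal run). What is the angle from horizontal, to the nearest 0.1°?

tan θ = 1/10 = 0.1000
θ = arctan(0.1000) = 5.71°

5.7°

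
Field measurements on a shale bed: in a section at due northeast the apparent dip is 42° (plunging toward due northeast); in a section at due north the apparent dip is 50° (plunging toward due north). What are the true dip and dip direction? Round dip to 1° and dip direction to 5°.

true dip 50°, dip direction 005°

The two traces are lines in the plane: v₁ = (sin 45°·cos 42°, cos 45°·cos 42°, −sin 42°), v₂ = (sin 0°·cos 50°, cos 0°·cos 50°, −sin 50°).
n = v₁ × v₂ = (0.028, 0.403, 0.338) (taken with n_z > 0).
True dip = arccos(n_z / |n|) = arccos(0.6419) = 50.1°.
The horizontal component of n points toward azimuth atan2(n_x, n_y) = 4°, the dip direction.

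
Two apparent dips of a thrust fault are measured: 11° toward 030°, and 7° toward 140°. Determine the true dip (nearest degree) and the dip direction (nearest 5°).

true dip 16°, dip direction 075°

Each apparent-dip line lies in the plane. As unit vectors (x east, y north, z up), v₁ plunges 11°→030° and v₂ plunges 7°→140°.
n = v₁ × v₂ = (0.249, 0.062, 0.916) (taken with n_z > 0).
Dip δ = arctan(|n_h|/n_z) = arctan(0.256/0.916) = 15.6°.
Dip direction = azimuth of (n_x, n_y) = atan2(0.249, 0.062) = 76°.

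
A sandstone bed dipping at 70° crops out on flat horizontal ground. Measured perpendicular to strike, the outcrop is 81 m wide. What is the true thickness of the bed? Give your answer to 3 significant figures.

76.1 m

True thickness t = w · sin(dip) = 81 × sin 70°
t = 81 × 0.9397 = 76.115 m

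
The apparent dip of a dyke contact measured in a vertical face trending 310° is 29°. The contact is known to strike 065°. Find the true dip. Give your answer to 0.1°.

31.5°

β = acute angle between strike 065° and section 310° = 65°.
tan(true dip) = tan 29° / sin 65° = 0.6116
δ = arctan(0.6116) = 31.45°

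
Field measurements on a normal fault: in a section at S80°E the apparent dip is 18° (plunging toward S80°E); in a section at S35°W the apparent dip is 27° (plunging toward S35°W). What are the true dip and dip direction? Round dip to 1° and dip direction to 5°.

true dip 38°, dip direction 165°

Each apparent-dip line lies in the plane. As unit vectors (x east, y north, z up), v₁ plunges 18°→S80°E and v₂ plunges 27°→S35°W.
The plane normal is n = v₁ × v₂ ∝ (0.151, -0.583, 0.768).
True dip = arccos(n_z / |n|) = arccos(0.7869) = 38.1°.
The horizontal component of n points toward azimuth atan2(n_x, n_y) = 166°, the dip direction.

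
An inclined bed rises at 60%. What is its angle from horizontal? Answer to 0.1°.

tan θ = 60/100 = 0.6000
θ = arctan(0.6000) = 30.96°

31.0°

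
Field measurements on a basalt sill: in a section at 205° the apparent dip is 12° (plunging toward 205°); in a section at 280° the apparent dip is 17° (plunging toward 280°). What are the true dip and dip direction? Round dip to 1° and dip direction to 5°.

Each apparent-dip line lies in the plane. As unit vectors (x east, y north, z up), v₁ plunges 12°→205° and v₂ plunges 17°→280°.
n = v₁ × v₂ = (-0.294, -0.075, 0.904) (taken with n_z > 0).
Dip δ = arctan(|n_h|/n_z) = arctan(0.303/0.904) = 18.5°.
Dip direction = azimuth of (n_x, n_y) = atan2(-0.294, -0.075) = 256°.

true dip 19°, dip direction 255°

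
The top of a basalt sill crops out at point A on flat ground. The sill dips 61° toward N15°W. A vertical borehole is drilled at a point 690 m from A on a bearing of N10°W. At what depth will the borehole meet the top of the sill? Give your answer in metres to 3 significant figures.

The hole lies 5° from the dip direction, so the down-dip offset is 690 × cos 5° = 687.37 m.
Depth = down-dip offset × tan(dip) = 687.37 × tan 61° = 687.37 × 1.8040
Depth = 1240.06 m

1240 m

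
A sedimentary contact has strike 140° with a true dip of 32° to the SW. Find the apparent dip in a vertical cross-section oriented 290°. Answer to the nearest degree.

17°

Angle between strike (140°) and section (290°): β = 30°.
tan α = tan 32° × sin 30° = 0.6249 × 0.5000 = 0.3124
α = arctan(0.3124) = 17.35°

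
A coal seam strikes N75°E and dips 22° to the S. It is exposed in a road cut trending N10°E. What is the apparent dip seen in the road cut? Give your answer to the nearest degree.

20°

Angle between strike (N75°E) and section (N10°E): β = 65°.
tan(apparent dip) = tan 22° · sin 65° = 0.3662
α = arctan(0.3662) = 20.11°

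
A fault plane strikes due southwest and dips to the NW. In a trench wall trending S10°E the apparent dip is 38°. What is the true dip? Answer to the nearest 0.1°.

The section is 55° from the strike.
tan δ = tan α / sin β = tan 38° / sin 55° = 0.7813 / 0.8192 = 0.9538
δ = arctan(0.9538) = 43.64°

43.6°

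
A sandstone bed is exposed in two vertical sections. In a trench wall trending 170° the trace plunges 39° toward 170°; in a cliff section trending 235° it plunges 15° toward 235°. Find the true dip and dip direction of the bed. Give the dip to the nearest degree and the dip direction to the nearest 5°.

The two traces are lines in the plane: v₁ = (sin 170°·cos 39°, cos 170°·cos 39°, −sin 39°), v₂ = (sin 235°·cos 15°, cos 235°·cos 15°, −sin 15°).
Cross product v₁ × v₂ gives the pole to the plane: n ∝ (0.151, -0.533, 0.680).
Dip δ = arctan(|n_h|/n_z) = arctan(0.554/0.680) = 39.1°.
The horizontal component of n points toward azimuth atan2(n_x, n_y) = 164°, the dip direction.

true dip 39°, dip direction 165°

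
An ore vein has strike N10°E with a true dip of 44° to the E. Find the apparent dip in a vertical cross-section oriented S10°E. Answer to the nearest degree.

The section lies 20° from the strike.
tan α = tan 44° × sin 20° = 0.9657 × 0.3420 = 0.3303
α = arctan(0.3303) = 18.28°

18°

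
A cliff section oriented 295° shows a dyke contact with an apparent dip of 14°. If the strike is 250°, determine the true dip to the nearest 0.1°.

The section is 45° from the strike.
tan δ = tan α / sin β = tan 14° / sin 45° = 0.2493 / 0.7071 = 0.3526
true dip = arctan 0.3526 = 19.42°

19.4°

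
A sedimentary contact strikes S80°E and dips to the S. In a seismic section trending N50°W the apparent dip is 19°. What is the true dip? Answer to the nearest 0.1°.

β = acute angle between strike S80°E and section N50°W = 30°.
tan δ = tan α / sin β = tan 19° / sin 30° = 0.3443 / 0.5000 = 0.6887
true dip = arctan 0.6887 = 34.55°

34.6°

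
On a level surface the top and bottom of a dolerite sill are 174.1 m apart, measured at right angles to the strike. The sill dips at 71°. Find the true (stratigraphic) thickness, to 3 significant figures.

165 m

True thickness t = w · sin(dip) = 174.1 × sin 71°
t = 174.1 × 0.9455 = 164.615 m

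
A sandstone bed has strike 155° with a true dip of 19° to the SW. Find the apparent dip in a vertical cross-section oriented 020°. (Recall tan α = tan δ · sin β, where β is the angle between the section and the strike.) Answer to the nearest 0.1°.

The strike is 155° and the section trends 020°; the acute angle between them is β = 45°.
tan α = tan 19° × sin 45° = 0.3443 × 0.7071 = 0.2435
apparent dip = arctan 0.2435 = 13.68°

13.7°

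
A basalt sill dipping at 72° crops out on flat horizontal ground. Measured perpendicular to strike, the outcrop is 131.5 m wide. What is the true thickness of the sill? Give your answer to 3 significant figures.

125 m

True thickness t = w · sin(dip) = 131.5 × sin 72°
t = 131.5 × 0.9511 = 125.064 m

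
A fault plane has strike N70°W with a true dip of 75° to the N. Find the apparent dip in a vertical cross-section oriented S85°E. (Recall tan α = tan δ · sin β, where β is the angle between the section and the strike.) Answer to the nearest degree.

Angle between strike (N70°W) and section (S85°E): β = 15°.
tan(apparent dip) = tan 75° · sin 15° = 0.9659
apparent dip = arctan 0.9659 = 44.01°

44°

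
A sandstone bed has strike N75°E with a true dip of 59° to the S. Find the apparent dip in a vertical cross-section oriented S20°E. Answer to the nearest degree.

59°

The strike is N75°E and the section trends S20°E; the acute angle between them is β = 85°.
tan α = tan 59° × sin 85° = 1.6643 × 0.9962 = 1.6579
apparent dip = arctan 1.6579 = 58.90°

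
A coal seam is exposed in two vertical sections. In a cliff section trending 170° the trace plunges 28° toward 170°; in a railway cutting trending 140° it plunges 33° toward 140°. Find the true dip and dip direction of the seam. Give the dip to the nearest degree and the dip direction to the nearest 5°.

true dip 33°, dip direction 135°

Each apparent-dip line lies in the plane. As unit vectors (x east, y north, z up), v₁ plunges 28°→170° and v₂ plunges 33°→140°.
Cross product v₁ × v₂ gives the pole to the plane: n ∝ (0.172, -0.170, 0.370).
Dip δ = arctan(|n_h|/n_z) = arctan(0.242/0.370) = 33.1°.
Dip direction = azimuth of (n_x, n_y) = atan2(0.172, -0.170) = 135°.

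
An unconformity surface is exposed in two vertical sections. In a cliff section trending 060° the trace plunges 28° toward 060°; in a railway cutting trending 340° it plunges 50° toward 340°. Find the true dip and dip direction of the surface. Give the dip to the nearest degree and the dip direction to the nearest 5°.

Represent each trace as a vector plunging at its apparent dip toward its trend (east-north-up frame): v₁ = (0.765, 0.441, -0.469), v₂ = (-0.220, 0.604, -0.766).
Cross product v₁ × v₂ gives the pole to the plane: n ∝ (-0.055, 0.689, 0.559).
Dip δ = arctan(|n_h|/n_z) = arctan(0.691/0.559) = 51.0°.
Dip direction = atan2(-0.055, 0.689) = 355° (azimuth of n's horizontal projection).

true dip 51°, dip direction 355°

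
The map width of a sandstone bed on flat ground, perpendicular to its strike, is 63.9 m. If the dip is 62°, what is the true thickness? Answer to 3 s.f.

True thickness t = w · sin(dip) = 63.9 × sin 62°
t = 63.9 × 0.8829 = 56.420 m

56.4 m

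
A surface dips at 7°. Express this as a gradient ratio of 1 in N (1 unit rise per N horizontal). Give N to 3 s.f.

1 in 8.14

1 : N means tan θ = 1/N, so N = 1/tan 7° = 1/0.1228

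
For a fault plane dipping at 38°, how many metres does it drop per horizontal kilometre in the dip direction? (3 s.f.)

drop per km = 1000 × tan 38° = 1000 × 0.7813

781 m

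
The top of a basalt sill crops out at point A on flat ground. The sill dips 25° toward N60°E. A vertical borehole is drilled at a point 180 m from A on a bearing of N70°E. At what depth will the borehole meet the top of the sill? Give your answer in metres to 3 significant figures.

82.7 m

The hole lies 10° from the dip direction, so the down-dip offset is 180 × cos 10° = 177.27 m.
Depth = down-dip offset × tan(dip) = 177.27 × tan 25° = 177.27 × 0.4663
Depth = 82.66 m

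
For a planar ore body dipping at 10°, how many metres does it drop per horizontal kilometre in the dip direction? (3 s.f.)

drop per km = 1000 × tan 10° = 1000 × 0.1763

176 m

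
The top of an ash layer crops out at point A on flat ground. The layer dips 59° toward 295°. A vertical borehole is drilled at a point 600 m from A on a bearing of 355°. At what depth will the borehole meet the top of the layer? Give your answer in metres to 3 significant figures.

499 m

The hole lies 60° from the dip direction, so the down-dip offset is 600 × cos 60° = 300.00 m.
Depth = down-dip offset × tan(dip) = 300.00 × tan 59° = 300.00 × 1.6643
Depth = 499.28 m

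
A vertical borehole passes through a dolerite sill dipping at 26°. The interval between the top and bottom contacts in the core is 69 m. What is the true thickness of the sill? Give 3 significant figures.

62.0 m

True thickness t = h · cos(dip) = 69 × cos 26°
t = 69 × 0.8988 = 62.017 m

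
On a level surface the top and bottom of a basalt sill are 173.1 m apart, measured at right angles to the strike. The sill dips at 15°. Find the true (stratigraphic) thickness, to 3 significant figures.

True thickness t = w · sin(dip) = 173.1 × sin 15°
t = 173.1 × 0.2588 = 44.802 m

44.8 m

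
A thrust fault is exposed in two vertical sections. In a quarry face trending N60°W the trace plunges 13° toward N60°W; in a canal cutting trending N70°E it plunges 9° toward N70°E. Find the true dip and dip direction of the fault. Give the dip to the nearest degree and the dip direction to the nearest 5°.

Each apparent-dip line lies in the plane. As unit vectors (x east, y north, z up), v₁ plunges 13°→N60°W and v₂ plunges 9°→N70°E.
n = v₁ × v₂ = (0.000, 0.341, 0.737) (taken with n_z > 0).
True dip = arccos(n_z / |n|) = arccos(0.9077) = 24.8°.
Dip direction = atan2(0.000, 0.341) = 0° (azimuth of n's horizontal projection).

true dip 25°, dip direction 000°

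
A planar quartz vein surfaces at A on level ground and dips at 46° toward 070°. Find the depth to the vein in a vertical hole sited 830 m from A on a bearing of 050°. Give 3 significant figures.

808 m

The hole lies 20° from the dip direction, so the down-dip offset is 830 × cos 20° = 779.94 m.
Depth = down-dip offset × tan(dip) = 779.94 × tan 46° = 779.94 × 1.0355
Depth = 807.66 m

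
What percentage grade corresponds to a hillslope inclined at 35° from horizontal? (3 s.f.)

70.0%

grade % = 100 × tan 35° = 100 × 0.7002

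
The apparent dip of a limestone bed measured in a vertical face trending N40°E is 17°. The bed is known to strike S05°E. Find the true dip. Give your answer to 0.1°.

23.4°

β = acute angle between strike S05°E and section N40°E = 45°.
tan(true dip) = tan 17° / sin 45° = 0.4324
δ = arctan(0.4324) = 23.38°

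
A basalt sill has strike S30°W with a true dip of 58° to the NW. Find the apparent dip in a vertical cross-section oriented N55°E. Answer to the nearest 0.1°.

34.1°

The strike is S30°W and the section trends N55°E; the acute angle between them is β = 25°.
tan(apparent dip) = tan 58° · sin 25° = 0.6763
α = arctan(0.6763) = 34.07°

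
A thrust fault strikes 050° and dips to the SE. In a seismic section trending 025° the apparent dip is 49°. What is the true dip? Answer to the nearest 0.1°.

β = acute angle between strike 050° and section 025° = 25°.
tan δ = tan α / sin β = tan 49° / sin 25° = 1.1504 / 0.4226 = 2.7220
δ = arctan(2.7220) = 69.83°

69.8°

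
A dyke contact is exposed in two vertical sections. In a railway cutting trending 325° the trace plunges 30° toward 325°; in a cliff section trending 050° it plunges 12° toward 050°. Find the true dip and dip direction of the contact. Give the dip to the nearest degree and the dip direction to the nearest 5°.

true dip 31°, dip direction 340°

The two traces are lines in the plane: v₁ = (sin 325°·cos 30°, cos 325°·cos 30°, −sin 30°), v₂ = (sin 50°·cos 12°, cos 50°·cos 12°, −sin 12°).
Cross product v₁ × v₂ gives the pole to the plane: n ∝ (-0.167, 0.478, 0.844).
Dip δ = arctan(|n_h|/n_z) = arctan(0.506/0.844) = 31.0°.
Dip direction = atan2(-0.167, 0.478) = 341° (azimuth of n's horizontal projection).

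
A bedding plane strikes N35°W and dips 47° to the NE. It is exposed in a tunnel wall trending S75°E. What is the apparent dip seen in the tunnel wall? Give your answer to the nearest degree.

Angle between strike (N35°W) and section (S75°E): β = 40°.
tan α = tan 47° × sin 40° = 1.0724 × 0.6428 = 0.6893
apparent dip = arctan 0.6893 = 34.58°

35°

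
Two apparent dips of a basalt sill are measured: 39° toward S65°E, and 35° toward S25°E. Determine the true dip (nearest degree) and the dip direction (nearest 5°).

Represent each trace as a vector plunging at its apparent dip toward its trend (east-north-up frame): v₁ = (0.704, -0.328, -0.629), v₂ = (0.346, -0.742, -0.574).
n = v₁ × v₂ = (0.279, -0.186, 0.409) (taken with n_z > 0).
Dip δ = arctan(|n_h|/n_z) = arctan(0.335/0.409) = 39.3°.
The horizontal component of n points toward azimuth atan2(n_x, n_y) = 124°, the dip direction.

true dip 39°, dip direction 125°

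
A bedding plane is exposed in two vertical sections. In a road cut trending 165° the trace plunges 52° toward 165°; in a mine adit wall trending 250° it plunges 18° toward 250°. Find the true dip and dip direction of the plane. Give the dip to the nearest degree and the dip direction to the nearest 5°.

true dip 52°, dip direction 175°

Represent each trace as a vector plunging at its apparent dip toward its trend (east-north-up frame): v₁ = (0.159, -0.595, -0.788), v₂ = (-0.894, -0.325, -0.309).
Cross product v₁ × v₂ gives the pole to the plane: n ∝ (0.073, -0.753, 0.583).
Dip δ = arctan(|n_h|/n_z) = arctan(0.757/0.583) = 52.4°.
The horizontal component of n points toward azimuth atan2(n_x, n_y) = 174°, the dip direction.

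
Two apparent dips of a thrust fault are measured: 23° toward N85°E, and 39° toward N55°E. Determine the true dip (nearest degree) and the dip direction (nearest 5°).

The two traces are lines in the plane: v₁ = (sin 85°·cos 23°, cos 85°·cos 23°, −sin 23°), v₂ = (sin 55°·cos 39°, cos 55°·cos 39°, −sin 39°).
n = v₁ × v₂ = (0.124, 0.328, 0.358) (taken with n_z > 0).
Dip δ = arctan(|n_h|/n_z) = arctan(0.351/0.358) = 44.4°.
Dip direction = azimuth of (n_x, n_y) = atan2(0.124, 0.328) = 21°.

true dip 44°, dip direction 020°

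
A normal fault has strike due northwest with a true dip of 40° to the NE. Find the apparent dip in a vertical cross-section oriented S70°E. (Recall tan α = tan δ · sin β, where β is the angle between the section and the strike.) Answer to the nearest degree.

20°

Angle between strike (due northwest) and section (S70°E): β = 25°.
tan(apparent dip) = tan 40° · sin 25° = 0.3546
apparent dip = arctan 0.3546 = 19.53°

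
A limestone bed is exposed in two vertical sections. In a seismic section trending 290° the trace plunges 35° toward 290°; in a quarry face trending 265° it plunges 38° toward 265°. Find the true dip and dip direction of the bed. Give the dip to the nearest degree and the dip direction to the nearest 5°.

true dip 38°, dip direction 265°

The two traces are lines in the plane: v₁ = (sin 290°·cos 35°, cos 290°·cos 35°, −sin 35°), v₂ = (sin 265°·cos 38°, cos 265°·cos 38°, −sin 38°).
Cross product v₁ × v₂ gives the pole to the plane: n ∝ (-0.212, -0.024, 0.273).
tan δ = √(n_x²+n_y²)/n_z = 0.213/0.273, so δ = 38.0°.
Dip direction = azimuth of (n_x, n_y) = atan2(-0.212, -0.024) = 264°.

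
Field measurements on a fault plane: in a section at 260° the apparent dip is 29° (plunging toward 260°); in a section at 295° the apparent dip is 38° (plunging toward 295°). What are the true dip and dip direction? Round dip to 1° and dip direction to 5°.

true dip 39°, dip direction 305°

The two traces are lines in the plane: v₁ = (sin 260°·cos 29°, cos 260°·cos 29°, −sin 29°), v₂ = (sin 295°·cos 38°, cos 295°·cos 38°, −sin 38°).
Cross product v₁ × v₂ gives the pole to the plane: n ∝ (-0.255, 0.184, 0.395).
Dip δ = arctan(|n_h|/n_z) = arctan(0.314/0.395) = 38.5°.
Dip direction = atan2(-0.255, 0.184) = 306° (azimuth of n's horizontal projection).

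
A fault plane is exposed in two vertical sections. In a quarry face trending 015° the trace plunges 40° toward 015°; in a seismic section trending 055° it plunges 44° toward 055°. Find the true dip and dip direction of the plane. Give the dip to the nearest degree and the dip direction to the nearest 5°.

Each apparent-dip line lies in the plane. As unit vectors (x east, y north, z up), v₁ plunges 40°→015° and v₂ plunges 44°→055°.
Cross product v₁ × v₂ gives the pole to the plane: n ∝ (0.249, 0.241, 0.354).
Dip δ = arctan(|n_h|/n_z) = arctan(0.346/0.354) = 44.4°.
Dip direction = azimuth of (n_x, n_y) = atan2(0.249, 0.241) = 46°.

true dip 44°, dip direction 045°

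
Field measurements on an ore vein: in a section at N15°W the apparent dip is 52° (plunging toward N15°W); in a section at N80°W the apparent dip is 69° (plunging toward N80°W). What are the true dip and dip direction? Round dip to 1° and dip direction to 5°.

The two traces are lines in the plane: v₁ = (sin 345°·cos 52°, cos 345°·cos 52°, −sin 52°), v₂ = (sin 280°·cos 69°, cos 280°·cos 69°, −sin 69°).
n = v₁ × v₂ = (-0.506, 0.129, 0.200) (taken with n_z > 0).
True dip = arccos(n_z / |n|) = arccos(0.3575) = 69.1°.
The horizontal component of n points toward azimuth atan2(n_x, n_y) = 284°, the dip direction.

true dip 69°, dip direction 285°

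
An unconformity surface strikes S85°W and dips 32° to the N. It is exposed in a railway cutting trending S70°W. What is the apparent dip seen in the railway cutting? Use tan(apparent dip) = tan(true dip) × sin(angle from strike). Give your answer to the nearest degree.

The strike is S85°W and the section trends S70°W; the acute angle between them is β = 15°.
tan(apparent dip) = tan 32° · sin 15° = 0.1617
apparent dip = arctan 0.1617 = 9.19°

9°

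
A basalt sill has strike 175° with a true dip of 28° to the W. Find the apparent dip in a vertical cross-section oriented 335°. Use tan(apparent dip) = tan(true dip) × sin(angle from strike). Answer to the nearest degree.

10°

The section lies 20° from the strike.
tan α = tan 28° × sin 20° = 0.5317 × 0.3420 = 0.1819
apparent dip = arctan 0.1819 = 10.31°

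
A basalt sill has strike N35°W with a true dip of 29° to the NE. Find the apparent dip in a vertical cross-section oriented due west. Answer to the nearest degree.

The section lies 55° from the strike.
tan α = tan 29° × sin 55° = 0.5543 × 0.8192 = 0.4541
α = arctan(0.4541) = 24.42°

24°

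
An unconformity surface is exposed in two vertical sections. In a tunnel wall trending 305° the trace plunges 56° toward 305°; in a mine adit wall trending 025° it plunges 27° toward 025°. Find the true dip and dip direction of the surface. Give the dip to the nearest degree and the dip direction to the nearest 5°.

true dip 56°, dip direction 315°

Represent each trace as a vector plunging at its apparent dip toward its trend (east-north-up frame): v₁ = (-0.458, 0.321, -0.829), v₂ = (0.377, 0.808, -0.454).
The plane normal is n = v₁ × v₂ ∝ (-0.524, 0.520, 0.491).
True dip = arccos(n_z / |n|) = arccos(0.5536) = 56.4°.
Dip direction = atan2(-0.524, 0.520) = 315° (azimuth of n's horizontal projection).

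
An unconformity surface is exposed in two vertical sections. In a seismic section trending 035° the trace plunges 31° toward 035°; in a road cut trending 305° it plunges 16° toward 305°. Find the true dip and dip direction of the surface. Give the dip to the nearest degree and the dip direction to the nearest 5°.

The two traces are lines in the plane: v₁ = (sin 35°·cos 31°, cos 35°·cos 31°, −sin 31°), v₂ = (sin 305°·cos 16°, cos 305°·cos 16°, −sin 16°).
n = v₁ × v₂ = (0.090, 0.541, 0.824) (taken with n_z > 0).
tan δ = √(n_x²+n_y²)/n_z = 0.549/0.824, so δ = 33.7°.
The horizontal component of n points toward azimuth atan2(n_x, n_y) = 9°, the dip direction.

true dip 34°, dip direction 010°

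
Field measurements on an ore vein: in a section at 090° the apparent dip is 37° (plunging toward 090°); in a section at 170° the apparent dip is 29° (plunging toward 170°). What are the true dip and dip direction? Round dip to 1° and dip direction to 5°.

true dip 41°, dip direction 120°

Each apparent-dip line lies in the plane. As unit vectors (x east, y north, z up), v₁ plunges 37°→090° and v₂ plunges 29°→170°.
n = v₁ × v₂ = (0.518, -0.296, 0.688) (taken with n_z > 0).
True dip = arccos(n_z / |n|) = arccos(0.7553) = 40.9°.
Dip direction = atan2(0.518, -0.296) = 120° (azimuth of n's horizontal projection).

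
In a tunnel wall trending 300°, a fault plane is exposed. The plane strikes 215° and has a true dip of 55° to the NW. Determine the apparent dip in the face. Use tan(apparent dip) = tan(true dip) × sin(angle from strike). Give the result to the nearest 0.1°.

The strike is 215° and the section trends 300°; the acute angle between them is β = 85°.
tan α = tan 55° × sin 85° = 1.4281 × 0.9962 = 1.4227
α = arctan(1.4227) = 54.90°

54.9°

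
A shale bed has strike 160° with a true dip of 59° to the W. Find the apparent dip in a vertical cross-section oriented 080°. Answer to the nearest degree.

59°

The section lies 80° from the strike.
tan(apparent dip) = tan 59° · sin 80° = 1.6390
apparent dip = arctan 1.6390 = 58.61°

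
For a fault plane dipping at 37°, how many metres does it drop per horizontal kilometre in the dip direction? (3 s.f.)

drop per km = 1000 × tan 37° = 1000 × 0.7536

754 m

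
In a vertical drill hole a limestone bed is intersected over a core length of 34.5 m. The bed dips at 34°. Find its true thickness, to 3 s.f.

28.6 m

True thickness t = h · cos(dip) = 34.5 × cos 34°
t = 34.5 × 0.8290 = 28.602 m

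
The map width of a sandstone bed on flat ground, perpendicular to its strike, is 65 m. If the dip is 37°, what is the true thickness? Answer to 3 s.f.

True thickness t = w · sin(dip) = 65 × sin 37°
t = 65 × 0.6018 = 39.118 m

39.1 m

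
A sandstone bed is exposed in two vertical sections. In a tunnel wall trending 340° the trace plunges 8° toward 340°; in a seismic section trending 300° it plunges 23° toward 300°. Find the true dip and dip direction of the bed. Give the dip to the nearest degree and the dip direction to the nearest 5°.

true dip 27°, dip direction 265°

Each apparent-dip line lies in the plane. As unit vectors (x east, y north, z up), v₁ plunges 8°→340° and v₂ plunges 23°→300°.
n = v₁ × v₂ = (-0.300, -0.021, 0.586) (taken with n_z > 0).
tan δ = √(n_x²+n_y²)/n_z = 0.300/0.586, so δ = 27.1°.
The horizontal component of n points toward azimuth atan2(n_x, n_y) = 266°, the dip direction.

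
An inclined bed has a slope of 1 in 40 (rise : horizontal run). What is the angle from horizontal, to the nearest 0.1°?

tan θ = 1/40 = 0.0250
θ = arctan(0.0250) = 1.43°

1.4°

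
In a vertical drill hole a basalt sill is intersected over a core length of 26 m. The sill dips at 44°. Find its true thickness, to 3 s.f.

True thickness t = h · cos(dip) = 26 × cos 44°
t = 26 × 0.7193 = 18.703 m

18.7 m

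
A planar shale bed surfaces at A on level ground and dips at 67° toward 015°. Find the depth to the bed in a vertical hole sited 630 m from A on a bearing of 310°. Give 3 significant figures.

627 m

The hole lies 65° from the dip direction, so the down-dip offset is 630 × cos 65° = 266.25 m.
Depth = down-dip offset × tan(dip) = 266.25 × tan 67° = 266.25 × 2.3559
Depth = 627.24 m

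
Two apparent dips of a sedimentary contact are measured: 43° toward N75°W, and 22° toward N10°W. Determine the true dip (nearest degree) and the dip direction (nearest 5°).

The two traces are lines in the plane: v₁ = (sin 285°·cos 43°, cos 285°·cos 43°, −sin 43°), v₂ = (sin 350°·cos 22°, cos 350°·cos 22°, −sin 22°).
The plane normal is n = v₁ × v₂ ∝ (-0.552, 0.155, 0.615).
Dip δ = arctan(|n_h|/n_z) = arctan(0.573/0.615) = 43.0°.
The horizontal component of n points toward azimuth atan2(n_x, n_y) = 286°, the dip direction.

true dip 43°, dip direction 285°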